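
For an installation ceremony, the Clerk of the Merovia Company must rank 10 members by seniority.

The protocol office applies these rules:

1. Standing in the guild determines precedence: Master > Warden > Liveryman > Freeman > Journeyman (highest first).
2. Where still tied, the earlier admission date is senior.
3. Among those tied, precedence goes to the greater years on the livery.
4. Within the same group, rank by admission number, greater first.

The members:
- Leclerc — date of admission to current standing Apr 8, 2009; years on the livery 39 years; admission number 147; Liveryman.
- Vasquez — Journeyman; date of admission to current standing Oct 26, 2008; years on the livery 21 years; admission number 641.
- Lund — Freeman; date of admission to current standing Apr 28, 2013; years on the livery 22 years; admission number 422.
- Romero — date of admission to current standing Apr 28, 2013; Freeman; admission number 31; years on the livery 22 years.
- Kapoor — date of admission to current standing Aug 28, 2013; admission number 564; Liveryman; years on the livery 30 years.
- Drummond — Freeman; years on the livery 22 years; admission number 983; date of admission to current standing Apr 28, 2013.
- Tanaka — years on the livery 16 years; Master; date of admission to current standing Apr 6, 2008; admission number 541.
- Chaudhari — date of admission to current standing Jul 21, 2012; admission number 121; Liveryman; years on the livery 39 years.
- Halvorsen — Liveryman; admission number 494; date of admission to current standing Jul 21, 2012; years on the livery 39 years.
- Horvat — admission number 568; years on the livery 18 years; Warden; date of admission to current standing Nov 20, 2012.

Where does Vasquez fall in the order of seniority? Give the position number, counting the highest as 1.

By standing in the guild: Tanaka (Master); then Horvat (Warden); then Leclerc, Halvorsen, Chaudhari and Kapoor (Liveryman); then Drummond, Lund and Romero (Freeman); then Vasquez (Journeyman).
Among Leclerc, Halvorsen, Chaudhari and Kapoor, by date of admission to current standing (earlier first): Leclerc (Apr 8, 2009) before Halvorsen and Chaudhari (Jul 21, 2012) before Kapoor (Aug 28, 2013).
Halvorsen and Chaudhari both have years on the livery 39 years, so the next rule applies.
Among Halvorsen and Chaudhari, by admission number (higher first): Halvorsen (494) before Chaudhari (121).
Drummond, Lund and Romero all have date of admission to current standing Apr 28, 2013, so the next rule applies.
Drummond, Lund and Romero all have years on the livery 22 years, so the next rule applies.
Among Drummond, Lund and Romero, by admission number (higher first): Drummond (983) before Lund (422) before Romero (31).
Order: Tanaka, Horvat, Leclerc, Halvorsen, Chaudhari, Kapoor, Drummond, Lund, Romero, Vasquez. So position 10.

10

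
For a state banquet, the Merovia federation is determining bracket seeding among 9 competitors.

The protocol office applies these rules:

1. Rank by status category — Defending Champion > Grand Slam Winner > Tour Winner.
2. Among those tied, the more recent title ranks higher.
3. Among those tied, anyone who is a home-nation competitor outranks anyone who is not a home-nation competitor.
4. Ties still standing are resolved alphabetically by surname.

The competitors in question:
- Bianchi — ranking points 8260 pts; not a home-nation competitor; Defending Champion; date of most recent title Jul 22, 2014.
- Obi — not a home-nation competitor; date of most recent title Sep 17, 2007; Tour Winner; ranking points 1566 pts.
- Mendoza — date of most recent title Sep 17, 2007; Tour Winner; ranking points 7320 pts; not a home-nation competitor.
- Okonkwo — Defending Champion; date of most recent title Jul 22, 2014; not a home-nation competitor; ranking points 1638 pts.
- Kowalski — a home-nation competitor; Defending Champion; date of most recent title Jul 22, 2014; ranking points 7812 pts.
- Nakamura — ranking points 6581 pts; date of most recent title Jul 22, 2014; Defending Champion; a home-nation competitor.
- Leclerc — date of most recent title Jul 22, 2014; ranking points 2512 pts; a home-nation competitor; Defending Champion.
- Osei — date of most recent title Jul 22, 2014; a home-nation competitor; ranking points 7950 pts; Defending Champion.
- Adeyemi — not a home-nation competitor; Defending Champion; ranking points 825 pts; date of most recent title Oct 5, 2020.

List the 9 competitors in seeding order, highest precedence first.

Adeyemi, Kowalski, Leclerc, Nakamura, Osei, Bianchi, Okonkwo, Mendoza, Obi

By status category: Adeyemi, Kowalski, Leclerc, Nakamura, Osei, Bianchi and Okonkwo (Defending Champion); then Mendoza and Obi (Tour Winner).
Among Adeyemi, Kowalski, Leclerc, Nakamura, Osei, Bianchi and Okonkwo, by date of most recent title (later first): Adeyemi (Oct 5, 2020) before Kowalski, Leclerc, Nakamura, Osei, Bianchi and Okonkwo (Jul 22, 2014).
Among Kowalski, Leclerc, Nakamura, Osei, Bianchi and Okonkwo, a home-nation competitor before not a home-nation competitor: Kowalski, Leclerc, Nakamura and Osei (a home-nation competitor) before Bianchi and Okonkwo (not a home-nation competitor).
Among Kowalski, Leclerc, Nakamura and Osei, alphabetically by surname: Kowalski before Leclerc before Nakamura before Osei.
Among Bianchi and Okonkwo, alphabetically by surname: Bianchi before Okonkwo.
Mendoza and Obi both have date of most recent title Sep 17, 2007, so the next rule applies.
Mendoza and Obi are each not a home-nation competitor, so the next rule applies.
Among Mendoza and Obi, alphabetically by surname: Mendoza before Obi.
Full order: Adeyemi, Kowalski, Leclerc, Nakamura, Osei, Bianchi, Okonkwo, Mendoza, Obi.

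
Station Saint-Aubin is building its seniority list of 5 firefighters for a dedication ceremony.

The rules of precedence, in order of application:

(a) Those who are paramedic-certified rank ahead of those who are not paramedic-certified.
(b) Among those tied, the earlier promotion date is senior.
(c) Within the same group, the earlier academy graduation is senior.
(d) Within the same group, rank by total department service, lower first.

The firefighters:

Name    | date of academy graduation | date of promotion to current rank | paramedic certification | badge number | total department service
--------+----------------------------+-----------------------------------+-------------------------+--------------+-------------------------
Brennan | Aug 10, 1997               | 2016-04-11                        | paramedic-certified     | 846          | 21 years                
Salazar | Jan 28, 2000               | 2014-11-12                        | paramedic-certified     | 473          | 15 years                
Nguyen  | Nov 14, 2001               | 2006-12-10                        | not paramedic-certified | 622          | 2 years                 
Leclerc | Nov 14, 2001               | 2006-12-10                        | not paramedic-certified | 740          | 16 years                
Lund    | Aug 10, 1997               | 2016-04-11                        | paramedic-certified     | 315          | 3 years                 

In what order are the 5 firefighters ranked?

By the first rule: Salazar, Lund and Brennan (each paramedic-certified); then Nguyen and Leclerc (both not paramedic-certified).
Among Salazar, Lund and Brennan, by date of promotion to current rank (earlier first): Salazar (2014-11-12) before Lund and Brennan (2016-04-11).
Lund and Brennan both have date of academy graduation Aug 10, 1997, so the next rule applies.
Among Lund and Brennan, by total department service (lower first): Lund (3 years) before Brennan (21 years).
Nguyen and Leclerc both have date of promotion to current rank 2006-12-10, so the next rule applies.
Nguyen and Leclerc both have date of academy graduation Nov 14, 2001, so the next rule applies.
Among Nguyen and Leclerc, by total department service (lower first): Nguyen (2 years) before Leclerc (16 years).
Full order: Salazar, Lund, Brennan, Nguyen, Leclerc.

Salazar, Lund, Brennan, Nguyen, Leclerc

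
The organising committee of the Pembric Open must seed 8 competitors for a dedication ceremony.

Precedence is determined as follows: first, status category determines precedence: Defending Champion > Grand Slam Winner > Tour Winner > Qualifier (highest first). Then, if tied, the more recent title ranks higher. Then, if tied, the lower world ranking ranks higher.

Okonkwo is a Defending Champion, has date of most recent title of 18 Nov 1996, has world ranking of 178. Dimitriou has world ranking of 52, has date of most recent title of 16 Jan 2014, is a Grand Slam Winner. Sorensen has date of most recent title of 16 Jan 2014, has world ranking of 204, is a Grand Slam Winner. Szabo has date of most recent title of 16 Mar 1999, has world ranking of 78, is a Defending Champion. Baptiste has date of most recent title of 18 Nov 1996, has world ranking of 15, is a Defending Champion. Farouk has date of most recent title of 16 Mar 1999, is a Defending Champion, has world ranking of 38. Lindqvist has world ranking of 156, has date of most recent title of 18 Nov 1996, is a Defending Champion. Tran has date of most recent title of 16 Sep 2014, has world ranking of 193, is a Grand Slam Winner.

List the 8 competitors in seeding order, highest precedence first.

Farouk, Szabo, Baptiste, Lindqvist, Okonkwo, Tran, Dimitriou, Sorensen

By status category: Farouk, Szabo, Baptiste, Lindqvist and Okonkwo (Defending Champion); then Tran, Dimitriou and Sorensen (Grand Slam Winner).
Among Farouk, Szabo, Baptiste, Lindqvist and Okonkwo, by date of most recent title (later first): Farouk and Szabo (16 Mar 1999) before Baptiste, Lindqvist and Okonkwo (18 Nov 1996).
Among Farouk and Szabo, by world ranking (lower first): Farouk (38) before Szabo (78).
Among Baptiste, Lindqvist and Okonkwo, by world ranking (lower first): Baptiste (15) before Lindqvist (156) before Okonkwo (178).
Among Tran, Dimitriou and Sorensen, by date of most recent title (later first): Tran (16 Sep 2014) before Dimitriou and Sorensen (16 Jan 2014).
Among Dimitriou and Sorensen, by world ranking (lower first): Dimitriou (52) before Sorensen (204).
Full order: Farouk, Szabo, Baptiste, Lindqvist, Okonkwo, Tran, Dimitriou, Sorensen.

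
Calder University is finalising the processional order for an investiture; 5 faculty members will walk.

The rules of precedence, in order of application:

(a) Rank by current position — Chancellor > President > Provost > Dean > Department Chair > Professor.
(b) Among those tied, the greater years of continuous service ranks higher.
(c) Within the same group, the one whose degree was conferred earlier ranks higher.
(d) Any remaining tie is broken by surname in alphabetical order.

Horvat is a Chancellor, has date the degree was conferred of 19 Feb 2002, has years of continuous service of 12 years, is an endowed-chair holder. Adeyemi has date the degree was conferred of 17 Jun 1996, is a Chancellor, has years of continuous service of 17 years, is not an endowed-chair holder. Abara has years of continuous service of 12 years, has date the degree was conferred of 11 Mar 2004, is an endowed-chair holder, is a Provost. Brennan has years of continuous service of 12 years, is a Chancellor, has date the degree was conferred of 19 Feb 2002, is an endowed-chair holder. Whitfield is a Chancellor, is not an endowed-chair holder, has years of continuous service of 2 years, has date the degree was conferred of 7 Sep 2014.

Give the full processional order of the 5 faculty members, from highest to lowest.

By current position: Adeyemi, Brennan, Horvat and Whitfield (Chancellor); then Abara (Provost).
Among Adeyemi, Brennan, Horvat and Whitfield, by years of continuous service (higher first): Adeyemi (17 years) before Brennan and Horvat (12 years) before Whitfield (2 years).
Brennan and Horvat both have date the degree was conferred 19 Feb 2002, so the next rule applies.
Among Brennan and Horvat, alphabetically by surname: Brennan before Horvat.
Full order: Adeyemi, Brennan, Horvat, Whitfield, Abara.

Adeyemi, Brennan, Horvat, Whitfield, Abara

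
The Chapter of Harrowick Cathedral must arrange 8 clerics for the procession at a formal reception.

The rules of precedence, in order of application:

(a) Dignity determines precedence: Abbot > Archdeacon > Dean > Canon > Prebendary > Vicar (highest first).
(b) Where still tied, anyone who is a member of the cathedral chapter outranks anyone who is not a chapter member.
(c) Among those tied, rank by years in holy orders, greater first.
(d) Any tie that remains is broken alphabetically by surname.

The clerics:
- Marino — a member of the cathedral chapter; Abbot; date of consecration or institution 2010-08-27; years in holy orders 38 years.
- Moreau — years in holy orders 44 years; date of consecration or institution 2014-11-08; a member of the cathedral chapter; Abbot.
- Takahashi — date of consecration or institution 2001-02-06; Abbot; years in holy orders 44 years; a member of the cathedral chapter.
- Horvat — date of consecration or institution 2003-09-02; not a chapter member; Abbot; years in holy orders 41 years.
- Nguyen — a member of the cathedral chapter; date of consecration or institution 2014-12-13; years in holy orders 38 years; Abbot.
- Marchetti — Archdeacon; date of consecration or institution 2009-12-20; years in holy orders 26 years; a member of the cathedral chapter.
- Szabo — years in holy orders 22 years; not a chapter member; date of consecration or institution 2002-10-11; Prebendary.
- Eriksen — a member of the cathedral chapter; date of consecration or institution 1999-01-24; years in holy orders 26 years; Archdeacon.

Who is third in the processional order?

By dignity: Moreau, Takahashi, Marino, Nguyen and Horvat (Abbot); then Eriksen and Marchetti (Archdeacon); then Szabo (Prebendary).
Among Moreau, Takahashi, Marino, Nguyen and Horvat, a member of the cathedral chapter before not a chapter member: Moreau, Takahashi, Marino and Nguyen (a member of the cathedral chapter) before Horvat (not a chapter member).
Among Moreau, Takahashi, Marino and Nguyen, by years in holy orders (higher first): Moreau and Takahashi (44 years) before Marino and Nguyen (38 years).
Among Moreau and Takahashi, alphabetically by surname: Moreau before Takahashi.
Among Marino and Nguyen, alphabetically by surname: Marino before Nguyen.
Eriksen and Marchetti are each a member of the cathedral chapter, so the next rule applies.
Eriksen and Marchetti both have years in holy orders 26 years, so the next rule applies.
Among Eriksen and Marchetti, alphabetically by surname: Eriksen before Marchetti.
Order: Moreau, Takahashi, Marino, Nguyen, Horvat, Eriksen, Marchetti, Szabo.

Marino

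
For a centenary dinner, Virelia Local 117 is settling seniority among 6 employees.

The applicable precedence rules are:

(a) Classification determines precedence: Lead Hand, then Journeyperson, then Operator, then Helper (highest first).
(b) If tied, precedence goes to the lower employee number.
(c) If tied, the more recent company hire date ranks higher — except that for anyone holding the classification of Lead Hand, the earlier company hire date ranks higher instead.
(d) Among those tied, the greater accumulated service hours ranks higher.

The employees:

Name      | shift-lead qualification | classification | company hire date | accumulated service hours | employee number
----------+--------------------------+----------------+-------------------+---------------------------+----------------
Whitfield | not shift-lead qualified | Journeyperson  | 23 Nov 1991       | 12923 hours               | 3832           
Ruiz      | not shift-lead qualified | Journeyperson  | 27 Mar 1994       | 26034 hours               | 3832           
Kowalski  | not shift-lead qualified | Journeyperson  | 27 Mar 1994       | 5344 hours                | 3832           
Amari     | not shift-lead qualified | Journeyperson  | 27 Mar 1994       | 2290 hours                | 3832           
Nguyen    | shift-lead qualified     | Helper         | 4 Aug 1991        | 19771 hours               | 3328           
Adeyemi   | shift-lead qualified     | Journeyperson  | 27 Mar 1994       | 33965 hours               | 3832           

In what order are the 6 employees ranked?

Adeyemi, Ruiz, Kowalski, Amari, Whitfield, Nguyen

By classification: Adeyemi, Ruiz, Kowalski, Amari and Whitfield (Journeyperson); then Nguyen (Helper).
Adeyemi, Ruiz, Kowalski, Amari and Whitfield all have employee number 3832, so the next rule applies.
Among Adeyemi, Ruiz, Kowalski, Amari and Whitfield, by company hire date (later first): Adeyemi, Ruiz, Kowalski and Amari (27 Mar 1994) before Whitfield (23 Nov 1991).
Among Adeyemi, Ruiz, Kowalski and Amari, by accumulated service hours (higher first): Adeyemi (33965 hours) before Ruiz (26034 hours) before Kowalski (5344 hours) before Amari (2290 hours).
Full order: Adeyemi, Ruiz, Kowalski, Amari, Whitfield, Nguyen.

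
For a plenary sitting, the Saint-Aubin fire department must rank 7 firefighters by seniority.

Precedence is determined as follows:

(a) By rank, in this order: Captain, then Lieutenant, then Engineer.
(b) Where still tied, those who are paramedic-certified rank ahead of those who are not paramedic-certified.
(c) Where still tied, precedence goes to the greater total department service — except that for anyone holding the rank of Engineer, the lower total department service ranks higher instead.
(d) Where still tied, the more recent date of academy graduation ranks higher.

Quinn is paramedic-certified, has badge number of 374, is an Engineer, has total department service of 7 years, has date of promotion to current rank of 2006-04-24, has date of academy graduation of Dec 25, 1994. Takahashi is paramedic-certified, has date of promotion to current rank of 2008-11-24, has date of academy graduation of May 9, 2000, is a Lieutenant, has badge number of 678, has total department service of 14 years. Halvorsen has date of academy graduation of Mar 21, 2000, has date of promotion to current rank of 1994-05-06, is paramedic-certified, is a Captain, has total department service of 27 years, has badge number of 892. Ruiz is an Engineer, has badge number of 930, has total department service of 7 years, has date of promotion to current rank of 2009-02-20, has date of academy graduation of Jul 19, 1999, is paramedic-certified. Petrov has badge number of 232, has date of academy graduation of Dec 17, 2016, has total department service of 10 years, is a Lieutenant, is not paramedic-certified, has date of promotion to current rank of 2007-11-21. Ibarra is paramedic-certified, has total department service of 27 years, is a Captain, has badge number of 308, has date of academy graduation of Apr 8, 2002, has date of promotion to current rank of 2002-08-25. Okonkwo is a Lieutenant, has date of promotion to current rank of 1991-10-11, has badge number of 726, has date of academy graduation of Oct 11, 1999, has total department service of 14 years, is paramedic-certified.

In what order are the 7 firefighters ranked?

By rank: Ibarra and Halvorsen (Captain); then Takahashi, Okonkwo and Petrov (Lieutenant); then Ruiz and Quinn (Engineer).
Ibarra and Halvorsen are each paramedic-certified, so the next rule applies.
Ibarra and Halvorsen both have total department service 27 years, so the next rule applies.
Among Ibarra and Halvorsen, by date of academy graduation (later first): Ibarra (Apr 8, 2002) before Halvorsen (Mar 21, 2000).
Among Takahashi, Okonkwo and Petrov, paramedic-certified before not paramedic-certified: Takahashi and Okonkwo (paramedic-certified) before Petrov (not paramedic-certified).
Takahashi and Okonkwo both have total department service 14 years, so the next rule applies.
Among Takahashi and Okonkwo, by date of academy graduation (later first): Takahashi (May 9, 2000) before Okonkwo (Oct 11, 1999).
Ruiz and Quinn are each paramedic-certified, so the next rule applies.
Ruiz and Quinn both have total department service 7 years, so the next rule applies.
Among Ruiz and Quinn, by date of academy graduation (later first): Ruiz (Jul 19, 1999) before Quinn (Dec 25, 1994).
Full order: Ibarra, Halvorsen, Takahashi, Okonkwo, Petrov, Ruiz, Quinn.

Ibarra, Halvorsen, Takahashi, Okonkwo, Petrov, Ruiz, Quinn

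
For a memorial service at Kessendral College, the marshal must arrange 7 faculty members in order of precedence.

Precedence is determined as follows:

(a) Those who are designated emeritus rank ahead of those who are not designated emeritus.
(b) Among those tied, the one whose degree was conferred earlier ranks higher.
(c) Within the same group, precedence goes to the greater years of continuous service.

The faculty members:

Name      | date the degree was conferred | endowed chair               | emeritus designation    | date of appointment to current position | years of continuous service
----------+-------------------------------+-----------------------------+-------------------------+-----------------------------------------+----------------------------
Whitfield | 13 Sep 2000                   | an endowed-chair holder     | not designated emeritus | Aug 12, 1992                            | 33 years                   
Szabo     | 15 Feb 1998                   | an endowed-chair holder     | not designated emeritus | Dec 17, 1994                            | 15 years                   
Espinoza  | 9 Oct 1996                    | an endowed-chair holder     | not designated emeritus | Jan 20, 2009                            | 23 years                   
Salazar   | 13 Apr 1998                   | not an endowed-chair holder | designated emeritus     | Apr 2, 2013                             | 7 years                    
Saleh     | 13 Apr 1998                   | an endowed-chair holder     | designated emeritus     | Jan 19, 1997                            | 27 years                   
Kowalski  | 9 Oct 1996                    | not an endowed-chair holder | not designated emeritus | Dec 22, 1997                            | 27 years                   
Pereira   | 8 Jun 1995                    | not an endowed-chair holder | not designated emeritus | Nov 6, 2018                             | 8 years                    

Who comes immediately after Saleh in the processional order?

By the first rule: Saleh and Salazar (both designated emeritus); then Pereira, Kowalski, Espinoza, Szabo and Whitfield (each not designated emeritus).
Saleh and Salazar both have date the degree was conferred 13 Apr 1998, so the next rule applies.
Among Saleh and Salazar, by years of continuous service (higher first): Saleh (27 years) before Salazar (7 years).
Among Pereira, Kowalski, Espinoza, Szabo and Whitfield, by date the degree was conferred (earlier first): Pereira (8 Jun 1995) before Kowalski and Espinoza (9 Oct 1996) before Szabo (15 Feb 1998) before Whitfield (13 Sep 2000).
Among Kowalski and Espinoza, by years of continuous service (higher first): Kowalski (27 years) before Espinoza (23 years).
Order: Saleh, Salazar, Pereira, Kowalski, Espinoza, Szabo, Whitfield.

Salazar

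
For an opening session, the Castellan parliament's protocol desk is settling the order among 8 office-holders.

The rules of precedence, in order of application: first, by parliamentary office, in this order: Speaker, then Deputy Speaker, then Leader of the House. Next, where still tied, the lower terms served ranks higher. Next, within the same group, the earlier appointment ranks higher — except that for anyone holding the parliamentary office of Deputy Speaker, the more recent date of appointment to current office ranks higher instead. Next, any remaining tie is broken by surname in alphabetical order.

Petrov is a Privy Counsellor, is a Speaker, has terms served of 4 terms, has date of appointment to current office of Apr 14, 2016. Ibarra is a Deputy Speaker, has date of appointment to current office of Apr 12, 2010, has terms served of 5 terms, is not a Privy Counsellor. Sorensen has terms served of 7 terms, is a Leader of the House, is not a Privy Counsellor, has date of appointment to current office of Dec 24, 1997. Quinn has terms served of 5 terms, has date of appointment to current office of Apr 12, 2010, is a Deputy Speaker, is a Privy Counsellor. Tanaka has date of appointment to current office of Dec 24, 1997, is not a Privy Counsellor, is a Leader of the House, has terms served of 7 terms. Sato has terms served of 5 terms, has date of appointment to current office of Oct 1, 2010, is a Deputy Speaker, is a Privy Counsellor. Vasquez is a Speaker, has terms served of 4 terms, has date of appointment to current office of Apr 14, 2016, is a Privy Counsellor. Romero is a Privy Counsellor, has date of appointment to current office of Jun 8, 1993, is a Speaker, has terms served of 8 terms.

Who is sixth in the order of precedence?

By parliamentary office: Petrov, Vasquez and Romero (Speaker); then Sato, Ibarra and Quinn (Deputy Speaker); then Sorensen and Tanaka (Leader of the House).
Among Petrov, Vasquez and Romero, by terms served (lower first): Petrov and Vasquez (4 terms) before Romero (8 terms).
Petrov and Vasquez both have date of appointment to current office Apr 14, 2016, so the next rule applies.
Among Petrov and Vasquez, alphabetically by surname: Petrov before Vasquez.
Sato, Ibarra and Quinn all have terms served 5 terms, so the next rule applies.
Among Sato, Ibarra and Quinn, by date of appointment to current office (later first) (reversed rule for this group): Sato (Oct 1, 2010) before Ibarra and Quinn (Apr 12, 2010).
Among Ibarra and Quinn, alphabetically by surname: Ibarra before Quinn.
Sorensen and Tanaka both have terms served 7 terms, so the next rule applies.
Sorensen and Tanaka both have date of appointment to current office Dec 24, 1997, so the next rule applies.
Among Sorensen and Tanaka, alphabetically by surname: Sorensen before Tanaka.
Order: Petrov, Vasquez, Romero, Sato, Ibarra, Quinn, Sorensen, Tanaka.

Quinn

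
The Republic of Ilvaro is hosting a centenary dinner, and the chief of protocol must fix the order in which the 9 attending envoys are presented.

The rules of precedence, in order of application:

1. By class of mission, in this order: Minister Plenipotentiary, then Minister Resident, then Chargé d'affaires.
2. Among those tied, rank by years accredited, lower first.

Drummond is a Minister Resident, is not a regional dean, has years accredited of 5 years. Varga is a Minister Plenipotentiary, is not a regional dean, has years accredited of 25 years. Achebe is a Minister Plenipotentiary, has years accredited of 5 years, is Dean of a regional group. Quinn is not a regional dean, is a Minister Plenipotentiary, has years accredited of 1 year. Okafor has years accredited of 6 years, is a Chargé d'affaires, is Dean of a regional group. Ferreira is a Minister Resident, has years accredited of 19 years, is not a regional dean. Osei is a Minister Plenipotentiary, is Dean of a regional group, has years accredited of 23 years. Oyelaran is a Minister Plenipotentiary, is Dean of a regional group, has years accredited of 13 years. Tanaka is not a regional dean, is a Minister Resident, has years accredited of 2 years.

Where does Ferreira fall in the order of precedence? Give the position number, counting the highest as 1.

By class of mission: Quinn, Achebe, Oyelaran, Osei and Varga (Minister Plenipotentiary); then Tanaka, Drummond and Ferreira (Minister Resident); then Okafor (Chargé d'affaires).
Among Quinn, Achebe, Oyelaran, Osei and Varga, by years accredited (lower first): Quinn (1 year) before Achebe (5 years) before Oyelaran (13 years) before Osei (23 years) before Varga (25 years).
Among Tanaka, Drummond and Ferreira, by years accredited (lower first): Tanaka (2 years) before Drummond (5 years) before Ferreira (19 years).
Order: Quinn, Achebe, Oyelaran, Osei, Varga, Tanaka, Drummond, Ferreira, Okafor. So position 8.

8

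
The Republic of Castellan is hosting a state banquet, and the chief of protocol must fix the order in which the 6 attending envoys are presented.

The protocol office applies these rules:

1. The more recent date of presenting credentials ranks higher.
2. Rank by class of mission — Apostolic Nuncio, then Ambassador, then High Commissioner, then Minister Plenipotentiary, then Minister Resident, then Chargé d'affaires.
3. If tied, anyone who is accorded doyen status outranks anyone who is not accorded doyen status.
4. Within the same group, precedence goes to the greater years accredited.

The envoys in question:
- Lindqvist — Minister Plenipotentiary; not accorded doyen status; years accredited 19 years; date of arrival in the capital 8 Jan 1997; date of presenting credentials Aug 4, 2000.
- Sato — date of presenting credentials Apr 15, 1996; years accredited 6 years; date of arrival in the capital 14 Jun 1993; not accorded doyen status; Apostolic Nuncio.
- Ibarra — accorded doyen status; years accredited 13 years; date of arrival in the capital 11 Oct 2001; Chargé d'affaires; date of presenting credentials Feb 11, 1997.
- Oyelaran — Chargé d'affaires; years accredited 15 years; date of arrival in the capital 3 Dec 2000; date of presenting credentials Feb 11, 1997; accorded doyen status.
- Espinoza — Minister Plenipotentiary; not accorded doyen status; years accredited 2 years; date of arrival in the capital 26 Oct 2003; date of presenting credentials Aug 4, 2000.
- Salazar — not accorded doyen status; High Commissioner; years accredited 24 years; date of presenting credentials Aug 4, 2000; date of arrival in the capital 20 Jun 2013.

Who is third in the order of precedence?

Espinoza

By date of presenting credentials (later first): Salazar, Lindqvist and Espinoza (each Aug 4, 2000); then Oyelaran and Ibarra (both Feb 11, 1997); then Sato (Apr 15, 1996).
Among Salazar, Lindqvist and Espinoza, by class of mission: Salazar (High Commissioner) before Lindqvist and Espinoza (Minister Plenipotentiary).
Lindqvist and Espinoza are each not accorded doyen status, so the next rule applies.
Among Lindqvist and Espinoza, by years accredited (higher first): Lindqvist (19 years) before Espinoza (2 years).
Oyelaran and Ibarra are each Chargé d'affaires, so the next rule applies.
Oyelaran and Ibarra are each accorded doyen status, so the next rule applies.
Among Oyelaran and Ibarra, by years accredited (higher first): Oyelaran (15 years) before Ibarra (13 years).
Order: Salazar, Lindqvist, Espinoza, Oyelaran, Ibarra, Sato.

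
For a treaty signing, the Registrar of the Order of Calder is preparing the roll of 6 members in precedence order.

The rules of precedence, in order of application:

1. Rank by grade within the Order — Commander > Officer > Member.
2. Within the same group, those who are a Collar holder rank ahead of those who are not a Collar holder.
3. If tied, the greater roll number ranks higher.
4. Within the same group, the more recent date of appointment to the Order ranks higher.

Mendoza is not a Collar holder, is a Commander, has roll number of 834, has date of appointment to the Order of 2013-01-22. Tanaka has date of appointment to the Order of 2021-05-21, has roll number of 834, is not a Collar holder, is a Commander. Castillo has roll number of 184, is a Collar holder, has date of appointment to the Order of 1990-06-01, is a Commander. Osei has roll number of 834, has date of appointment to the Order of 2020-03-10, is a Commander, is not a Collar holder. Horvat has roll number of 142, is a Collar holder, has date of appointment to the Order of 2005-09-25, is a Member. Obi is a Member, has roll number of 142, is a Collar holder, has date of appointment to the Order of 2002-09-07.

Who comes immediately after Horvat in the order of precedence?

Obi

By grade within the Order: Castillo, Tanaka, Osei and Mendoza (Commander); then Horvat and Obi (Member).
Among Castillo, Tanaka, Osei and Mendoza, a Collar holder before not a Collar holder: Castillo (a Collar holder) before Tanaka, Osei and Mendoza (not a Collar holder).
Tanaka, Osei and Mendoza all have roll number 834, so the next rule applies.
Among Tanaka, Osei and Mendoza, by date of appointment to the Order (later first): Tanaka (2021-05-21) before Osei (2020-03-10) before Mendoza (2013-01-22).
Horvat and Obi are each a Collar holder, so the next rule applies.
Horvat and Obi both have roll number 142, so the next rule applies.
Among Horvat and Obi, by date of appointment to the Order (later first): Horvat (2005-09-25) before Obi (2002-09-07).
Order: Castillo, Tanaka, Osei, Mendoza, Horvat, Obi.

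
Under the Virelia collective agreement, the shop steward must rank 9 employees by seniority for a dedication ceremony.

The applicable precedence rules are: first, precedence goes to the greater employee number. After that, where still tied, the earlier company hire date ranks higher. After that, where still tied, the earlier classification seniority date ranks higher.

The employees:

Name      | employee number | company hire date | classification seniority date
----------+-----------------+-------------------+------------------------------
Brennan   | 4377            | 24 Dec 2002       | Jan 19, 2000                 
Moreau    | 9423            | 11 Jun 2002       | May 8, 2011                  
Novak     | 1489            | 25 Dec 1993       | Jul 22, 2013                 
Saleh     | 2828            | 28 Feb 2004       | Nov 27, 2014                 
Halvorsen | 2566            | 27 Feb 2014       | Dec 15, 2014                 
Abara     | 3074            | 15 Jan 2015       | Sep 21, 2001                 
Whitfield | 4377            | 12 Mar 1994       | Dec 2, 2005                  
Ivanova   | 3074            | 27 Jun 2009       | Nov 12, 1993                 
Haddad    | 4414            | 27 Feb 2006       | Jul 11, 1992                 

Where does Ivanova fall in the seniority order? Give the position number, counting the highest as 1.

By employee number (higher first): Moreau (9423); then Haddad (4414); then Whitfield and Brennan (both 4377); then Ivanova and Abara (both 3074); then Saleh (2828); then Halvorsen (2566); then Novak (1489).
Among Whitfield and Brennan, by company hire date (earlier first): Whitfield (12 Mar 1994) before Brennan (24 Dec 2002).
Among Ivanova and Abara, by company hire date (earlier first): Ivanova (27 Jun 2009) before Abara (15 Jan 2015).
Order: Moreau, Haddad, Whitfield, Brennan, Ivanova, Abara, Saleh, Halvorsen, Novak. So position 5.

5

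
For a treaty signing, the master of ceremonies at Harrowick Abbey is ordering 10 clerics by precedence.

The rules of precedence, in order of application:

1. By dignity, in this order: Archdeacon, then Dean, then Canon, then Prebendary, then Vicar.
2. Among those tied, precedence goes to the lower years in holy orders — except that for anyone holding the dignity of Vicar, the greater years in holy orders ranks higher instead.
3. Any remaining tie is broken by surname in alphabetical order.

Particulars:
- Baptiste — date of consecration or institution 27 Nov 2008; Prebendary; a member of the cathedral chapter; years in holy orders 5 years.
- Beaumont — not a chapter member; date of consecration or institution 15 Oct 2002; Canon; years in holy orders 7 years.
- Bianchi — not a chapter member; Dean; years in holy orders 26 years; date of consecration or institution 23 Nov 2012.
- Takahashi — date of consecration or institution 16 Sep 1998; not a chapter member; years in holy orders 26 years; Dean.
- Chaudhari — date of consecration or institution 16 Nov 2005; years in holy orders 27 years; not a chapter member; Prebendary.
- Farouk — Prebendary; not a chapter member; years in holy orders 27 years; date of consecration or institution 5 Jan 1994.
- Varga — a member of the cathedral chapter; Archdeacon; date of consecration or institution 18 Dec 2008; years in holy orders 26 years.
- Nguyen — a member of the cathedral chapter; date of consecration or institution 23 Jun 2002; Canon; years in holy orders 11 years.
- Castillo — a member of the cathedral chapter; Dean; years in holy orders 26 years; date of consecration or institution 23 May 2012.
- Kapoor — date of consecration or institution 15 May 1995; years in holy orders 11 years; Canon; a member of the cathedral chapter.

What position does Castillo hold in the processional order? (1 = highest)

3

By dignity: Varga (Archdeacon); then Bianchi, Castillo and Takahashi (Dean); then Beaumont, Kapoor and Nguyen (Canon); then Baptiste, Chaudhari and Farouk (Prebendary).
Bianchi, Castillo and Takahashi all have years in holy orders 26 years, so the next rule applies.
Among Bianchi, Castillo and Takahashi, alphabetically by surname: Bianchi before Castillo before Takahashi.
Among Beaumont, Kapoor and Nguyen, by years in holy orders (lower first): Beaumont (7 years) before Kapoor and Nguyen (11 years).
Among Kapoor and Nguyen, alphabetically by surname: Kapoor before Nguyen.
Among Baptiste, Chaudhari and Farouk, by years in holy orders (lower first): Baptiste (5 years) before Chaudhari and Farouk (27 years).
Among Chaudhari and Farouk, alphabetically by surname: Chaudhari before Farouk.
Order: Varga, Bianchi, Castillo, Takahashi, Beaumont, Kapoor, Nguyen, Baptiste, Chaudhari, Farouk. So position 3.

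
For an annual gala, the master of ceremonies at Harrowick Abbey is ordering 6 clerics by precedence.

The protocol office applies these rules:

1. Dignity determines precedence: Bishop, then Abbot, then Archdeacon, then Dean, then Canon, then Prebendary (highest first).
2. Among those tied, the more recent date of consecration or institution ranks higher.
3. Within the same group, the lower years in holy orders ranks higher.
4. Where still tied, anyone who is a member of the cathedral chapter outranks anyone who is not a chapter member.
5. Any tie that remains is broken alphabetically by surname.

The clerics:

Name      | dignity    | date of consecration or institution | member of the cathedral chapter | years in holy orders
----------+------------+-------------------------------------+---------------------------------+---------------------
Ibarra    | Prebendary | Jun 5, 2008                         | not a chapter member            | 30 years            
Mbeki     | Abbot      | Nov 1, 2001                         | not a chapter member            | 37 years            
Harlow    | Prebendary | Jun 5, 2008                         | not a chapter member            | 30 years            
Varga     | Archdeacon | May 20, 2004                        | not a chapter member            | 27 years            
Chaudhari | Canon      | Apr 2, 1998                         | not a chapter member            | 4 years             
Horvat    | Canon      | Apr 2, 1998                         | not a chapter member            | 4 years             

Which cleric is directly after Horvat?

Harlow

By dignity: Mbeki (Abbot); then Varga (Archdeacon); then Chaudhari and Horvat (Canon); then Harlow and Ibarra (Prebendary).
Chaudhari and Horvat both have date of consecration or institution Apr 2, 1998, so the next rule applies.
Chaudhari and Horvat both have years in holy orders 4 years, so the next rule applies.
Chaudhari and Horvat are each not a chapter member, so the next rule applies.
Among Chaudhari and Horvat, alphabetically by surname: Chaudhari before Horvat.
Harlow and Ibarra both have date of consecration or institution Jun 5, 2008, so the next rule applies.
Harlow and Ibarra both have years in holy orders 30 years, so the next rule applies.
Harlow and Ibarra are each not a chapter member, so the next rule applies.
Among Harlow and Ibarra, alphabetically by surname: Harlow before Ibarra.
Order: Mbeki, Varga, Chaudhari, Horvat, Harlow, Ibarra.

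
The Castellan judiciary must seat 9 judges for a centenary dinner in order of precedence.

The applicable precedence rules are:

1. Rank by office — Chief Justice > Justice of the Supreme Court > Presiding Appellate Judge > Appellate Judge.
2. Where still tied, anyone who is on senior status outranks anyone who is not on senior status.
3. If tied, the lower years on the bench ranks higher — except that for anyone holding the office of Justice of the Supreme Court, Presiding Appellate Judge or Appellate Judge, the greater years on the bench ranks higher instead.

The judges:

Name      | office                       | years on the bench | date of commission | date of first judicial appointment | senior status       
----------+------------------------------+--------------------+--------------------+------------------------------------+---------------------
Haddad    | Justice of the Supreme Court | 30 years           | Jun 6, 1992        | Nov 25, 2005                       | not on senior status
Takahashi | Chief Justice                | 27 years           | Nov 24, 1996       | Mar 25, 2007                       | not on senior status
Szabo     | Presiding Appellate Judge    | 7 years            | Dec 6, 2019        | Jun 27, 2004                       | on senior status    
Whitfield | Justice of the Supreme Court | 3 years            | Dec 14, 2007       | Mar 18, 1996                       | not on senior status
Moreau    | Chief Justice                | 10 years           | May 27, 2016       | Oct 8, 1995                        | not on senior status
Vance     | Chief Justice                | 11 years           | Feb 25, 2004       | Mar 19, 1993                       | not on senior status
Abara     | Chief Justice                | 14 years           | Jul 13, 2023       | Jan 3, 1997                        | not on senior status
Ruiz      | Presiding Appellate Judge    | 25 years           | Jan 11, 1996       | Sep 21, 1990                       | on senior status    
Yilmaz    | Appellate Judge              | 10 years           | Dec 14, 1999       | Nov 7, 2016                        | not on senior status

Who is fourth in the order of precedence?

By office: Moreau, Vance, Abara and Takahashi (Chief Justice); then Haddad and Whitfield (Justice of the Supreme Court); then Ruiz and Szabo (Presiding Appellate Judge); then Yilmaz (Appellate Judge).
Moreau, Vance, Abara and Takahashi are each not on senior status, so the next rule applies.
Among Moreau, Vance, Abara and Takahashi, by years on the bench (lower first): Moreau (10 years) before Vance (11 years) before Abara (14 years) before Takahashi (27 years).
Haddad and Whitfield are each not on senior status, so the next rule applies.
Among Haddad and Whitfield, by years on the bench (higher first) (reversed rule for this group): Haddad (30 years) before Whitfield (3 years).
Ruiz and Szabo are each on senior status, so the next rule applies.
Among Ruiz and Szabo, by years on the bench (higher first) (reversed rule for this group): Ruiz (25 years) before Szabo (7 years).
Order: Moreau, Vance, Abara, Takahashi, Haddad, Whitfield, Ruiz, Szabo, Yilmaz.

Takahashi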